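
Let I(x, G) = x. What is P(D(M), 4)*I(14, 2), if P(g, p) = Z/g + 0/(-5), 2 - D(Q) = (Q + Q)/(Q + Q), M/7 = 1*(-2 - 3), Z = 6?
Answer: 84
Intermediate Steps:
M = -35 (M = 7*(1*(-2 - 3)) = 7*(1*(-5)) = 7*(-5) = -35)
D(Q) = 1 (D(Q) = 2 - (Q + Q)/(Q + Q) = 2 - 2*Q/(2*Q) = 2 - 2*Q*1/(2*Q) = 2 - 1*1 = 2 - 1 = 1)
P(g, p) = 6/g (P(g, p) = 6/g + 0/(-5) = 6/g + 0*(-⅕) = 6/g + 0 = 6/g)
P(D(M), 4)*I(14, 2) = (6/1)*14 = (6*1)*14 = 6*14 = 84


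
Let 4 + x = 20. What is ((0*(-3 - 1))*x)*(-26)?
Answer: 0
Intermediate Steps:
x = 16 (x = -4 + 20 = 16)
((0*(-3 - 1))*x)*(-26) = ((0*(-3 - 1))*16)*(-26) = ((0*(-4))*16)*(-26) = (0*16)*(-26) = 0*(-26) = 0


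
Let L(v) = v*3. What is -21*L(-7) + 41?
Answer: 482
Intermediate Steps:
L(v) = 3*v
-21*L(-7) + 41 = -63*(-7) + 41 = -21*(-21) + 41 = 441 + 41 = 482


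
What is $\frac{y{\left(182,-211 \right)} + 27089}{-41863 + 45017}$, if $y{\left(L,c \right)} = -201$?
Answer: $\frac{13444}{1577} \approx 8.5251$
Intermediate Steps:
$\frac{y{\left(182,-211 \right)} + 27089}{-41863 + 45017} = \frac{-201 + 27089}{-41863 + 45017} = \frac{26888}{3154} = 26888 \cdot \frac{1}{3154} = \frac{13444}{1577}$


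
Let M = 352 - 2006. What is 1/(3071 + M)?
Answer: 1/1417 ≈ 0.00070572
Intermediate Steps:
M = -1654
1/(3071 + M) = 1/(3071 - 1654) = 1/1417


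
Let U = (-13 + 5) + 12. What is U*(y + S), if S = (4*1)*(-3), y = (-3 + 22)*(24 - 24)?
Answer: -48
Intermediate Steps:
U = 4 (U = -8 + 12 = 4)
y = 0 (y = 19*0 = 0)
S = -12 (S = 4*(-3) = -12)
U*(y + S) = 4*(0 - 12) = 4*(-12) = -48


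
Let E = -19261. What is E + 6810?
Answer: -12451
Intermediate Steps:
E + 6810 = -19261 + 6810 = -12451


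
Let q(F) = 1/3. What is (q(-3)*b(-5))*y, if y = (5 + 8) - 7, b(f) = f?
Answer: -10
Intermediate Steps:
q(F) = ⅓
y = 6 (y = 13 - 7 = 6)
(q(-3)*b(-5))*y = ((⅓)*(-5))*6 = -5/3*6 = -10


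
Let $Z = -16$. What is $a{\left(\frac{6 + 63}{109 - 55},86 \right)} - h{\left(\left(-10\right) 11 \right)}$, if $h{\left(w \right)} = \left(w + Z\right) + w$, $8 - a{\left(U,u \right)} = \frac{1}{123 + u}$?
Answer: $\frac{50995}{209} \approx 244.0$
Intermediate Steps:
$a{\left(U,u \right)} = 8 - \frac{1}{123 + u}$
$h{\left(w \right)} = -16 + 2 w$ ($h{\left(w \right)} = \left(w - 16\right) + w = \left(-16 + w\right) + w = -16 + 2 w$)
$a{\left(\frac{6 + 63}{109 - 55},86 \right)} - h{\left(\left(-10\right) 11 \right)} = \frac{983 + 8 \cdot 86}{123 + 86} - \left(-16 + 2 \left(\left(-10\right) 11\right)\right) = \frac{983 + 688}{209} - \left(-16 + 2 \left(-110\right)\right) = \frac{1}{209} \cdot 1671 - \left(-16 - 220\right) = \frac{1671}{209} - -236 = \frac{1671}{209} + 236 = \frac{50995}{209}$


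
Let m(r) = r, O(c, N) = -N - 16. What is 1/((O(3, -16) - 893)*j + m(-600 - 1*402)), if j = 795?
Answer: -1/710937 ≈ -1.4066e-6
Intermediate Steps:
O(c, N) = -16 - N
1/((O(3, -16) - 893)*j + m(-600 - 1*402)) = 1/(((-16 - 1*(-16)) - 893)*795 + (-600 - 1*402)) = 1/(((-16 + 16) - 893)*795 + (-600 - 402)) = 1/((0 - 893)*795 - 1002) = 1/(-893*795 - 1002) = 1/(-709935 - 1002) = 1/(-710937) = -1/710937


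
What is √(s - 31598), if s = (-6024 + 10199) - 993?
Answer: 16*I*√111 ≈ 168.57*I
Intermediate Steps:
s = 3182 (s = 4175 - 993 = 3182)
√(s - 31598) = √(3182 - 31598) = √(-28416) = 16*I*√111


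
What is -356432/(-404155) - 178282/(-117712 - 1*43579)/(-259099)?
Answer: 1145795482764906/1299213351772415 ≈ 0.88192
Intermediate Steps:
-356432/(-404155) - 178282/(-117712 - 1*43579)/(-259099) = -356432*(-1/404155) - 178282/(-117712 - 43579)*(-1/259099) = 356432/404155 - 178282/(-161291)*(-1/259099) = 356432/404155 - 178282*(-1/161291)*(-1/259099) = 356432/404155 + (13714/12407)*(-1/259099) = 356432/404155 - 13714/3214641293 = 1145795482764906/1299213351772415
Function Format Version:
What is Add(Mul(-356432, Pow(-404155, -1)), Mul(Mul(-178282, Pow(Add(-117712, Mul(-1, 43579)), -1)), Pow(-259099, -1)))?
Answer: Rational(1145795482764906, 1299213351772415) ≈ 0.88192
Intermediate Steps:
Add(Mul(-356432, Pow(-404155, -1)), Mul(Mul(-178282, Pow(Add(-117712, Mul(-1, 43579)), -1)), Pow(-259099, -1))) = Add(Mul(-356432, Rational(-1, 404155)), Mul(Mul(-178282, Pow(Add(-117712, -43579), -1)), Rational(-1, 259099))) = Add(Rational(356432, 404155), Mul(Mul(-178282, Pow(-161291, -1)), Rational(-1, 259099))) = Add(Rational(356432, 404155), Mul(Mul(-178282, Rational(-1, 161291)), Rational(-1, 259099))) = Add(Rational(356432, 404155), Mul(Rational(13714, 12407), Rational(-1, 259099))) = Add(Rational(356432, 404155), Rational(-13714, 3214641293)) = Rational(1145795482764906, 1299213351772415)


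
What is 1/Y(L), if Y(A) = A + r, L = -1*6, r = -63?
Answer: -1/69 ≈ -0.014493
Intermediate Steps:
L = -6
Y(A) = -63 + A (Y(A) = A - 63 = -63 + A)
1/Y(L) = 1/(-63 - 6) = 1/(-69) = -1/69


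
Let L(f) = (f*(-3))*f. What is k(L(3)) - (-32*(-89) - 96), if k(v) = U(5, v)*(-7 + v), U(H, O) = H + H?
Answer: -3092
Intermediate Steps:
U(H, O) = 2*H
L(f) = -3*f² (L(f) = (-3*f)*f = -3*f²)
k(v) = -70 + 10*v (k(v) = (2*5)*(-7 + v) = 10*(-7 + v) = -70 + 10*v)
k(L(3)) - (-32*(-89) - 96) = (-70 + 10*(-3*3²)) - (-32*(-89) - 96) = (-70 + 10*(-3*9)) - (2848 - 96) = (-70 + 10*(-27)) - 1*2752 = (-70 - 270) - 2752 = -340 - 2752 = -3092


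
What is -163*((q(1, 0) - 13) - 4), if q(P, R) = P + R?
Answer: 2608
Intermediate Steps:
-163*((q(1, 0) - 13) - 4) = -163*(((1 + 0) - 13) - 4) = -163*((1 - 13) - 4) = -163*(-12 - 4) = -163*(-16) = 2608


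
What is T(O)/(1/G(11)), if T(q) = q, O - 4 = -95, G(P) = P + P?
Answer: -2002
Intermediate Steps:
G(P) = 2*P
O = -91 (O = 4 - 95 = -91)
T(O)/(1/G(11)) = -91*2*11 = -91/(1/22) = -91/1/22 = -91*22 = -2002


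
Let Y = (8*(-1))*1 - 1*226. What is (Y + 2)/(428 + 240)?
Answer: -58/167 ≈ -0.34731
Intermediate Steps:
Y = -234 (Y = -8*1 - 226 = -8 - 226 = -234)
(Y + 2)/(428 + 240) = (-234 + 2)/(428 + 240) = -232/668 = (1/668)*(-232) = -58/167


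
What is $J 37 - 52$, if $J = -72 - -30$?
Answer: $-1606$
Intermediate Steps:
$J = -42$ ($J = -72 + 30 = -42$)
$J 37 - 52 = \left(-42\right) 37 - 52 = -1554 - 52 = -1606$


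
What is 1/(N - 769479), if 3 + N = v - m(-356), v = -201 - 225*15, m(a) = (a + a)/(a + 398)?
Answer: -21/16233862 ≈ -1.2936e-6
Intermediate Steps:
m(a) = 2*a/(398 + a) (m(a) = (2*a)/(398 + a) = 2*a/(398 + a))
v = -3576 (v = -201 - 3375 = -3576)
N = -74803/21 (N = -3 + (-3576 - 2*(-356)/(398 - 356)) = -3 + (-3576 - 2*(-356)/42) = -3 + (-3576 - 1*(-356/21)) = -3 + (-3576 + 356/21) = -3 - 74740/21 = -74803/21 ≈ -3562.0)
1/(N - 769479) = 1/(-74803/21 - 769479) = 1/(-16233862/21) = -21/16233862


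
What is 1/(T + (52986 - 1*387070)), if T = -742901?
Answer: -1/1076985 ≈ -9.2852e-7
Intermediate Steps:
1/(T + (52986 - 1*387070)) = 1/(-742901 + (52986 - 1*387070)) = 1/(-742901 + (52986 - 387070)) = 1/(-742901 - 334084) = 1/(-1076985) = -1/1076985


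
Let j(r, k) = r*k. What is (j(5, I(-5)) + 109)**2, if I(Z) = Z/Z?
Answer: 12996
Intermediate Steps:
I(Z) = 1
j(r, k) = k*r
(j(5, I(-5)) + 109)**2 = (1*5 + 109)**2 = (5 + 109)**2 = 114**2 = 12996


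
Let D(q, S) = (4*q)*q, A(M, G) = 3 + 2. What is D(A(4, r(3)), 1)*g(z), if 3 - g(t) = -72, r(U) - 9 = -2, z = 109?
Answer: 7500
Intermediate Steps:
r(U) = 7 (r(U) = 9 - 2 = 7)
g(t) = 75 (g(t) = 3 - 1*(-72) = 3 + 72 = 75)
A(M, G) = 5
D(q, S) = 4*q²
D(A(4, r(3)), 1)*g(z) = (4*5²)*75 = (4*25)*75 = 100*75 = 7500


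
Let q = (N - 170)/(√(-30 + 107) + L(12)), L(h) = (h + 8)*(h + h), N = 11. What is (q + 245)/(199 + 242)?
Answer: 56352815/101572443 + 53*√77/33857481 ≈ 0.55482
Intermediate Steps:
L(h) = 2*h*(8 + h) (L(h) = (8 + h)*(2*h) = 2*h*(8 + h))
q = -159/(480 + √77) (q = (11 - 170)/(√(-30 + 107) + 2*12*(8 + 12)) = -159/(√77 + 2*12*20) = -159/(√77 + 480) = -159/(480 + √77) ≈ -0.32530)
(q + 245)/(199 + 242) = ((-76320/230323 + 159*√77/230323) + 245)/(199 + 242) = (56352815/230323 + 159*√77/230323)/441 = (56352815/230323 + 159*√77/230323)*(1/441) = 56352815/101572443 + 53*√77/33857481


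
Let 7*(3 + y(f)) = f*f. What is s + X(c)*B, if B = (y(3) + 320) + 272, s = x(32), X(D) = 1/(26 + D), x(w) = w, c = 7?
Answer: 11524/231 ≈ 49.887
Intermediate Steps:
y(f) = -3 + f²/7 (y(f) = -3 + (f*f)/7 = -3 + f²/7)
s = 32
B = 4132/7 (B = ((-3 + (⅐)*3²) + 320) + 272 = ((-3 + (⅐)*9) + 320) + 272 = ((-3 + 9/7) + 320) + 272 = (-12/7 + 320) + 272 = 2228/7 + 272 = 4132/7 ≈ 590.29)
s + X(c)*B = 32 + (4132/7)/(26 + 7) = 32 + (4132/7)/33 = 32 + (1/33)*(4132/7) = 32 + 4132/231 = 11524/231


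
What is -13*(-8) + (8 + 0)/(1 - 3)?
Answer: 100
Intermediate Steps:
-13*(-8) + (8 + 0)/(1 - 3) = 104 + 8/(-2) = 104 + 8*(-½) = 104 - 4 = 100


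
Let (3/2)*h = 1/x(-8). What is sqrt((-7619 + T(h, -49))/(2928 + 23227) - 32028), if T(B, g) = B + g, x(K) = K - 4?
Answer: I*sqrt(31550462943398)/31386 ≈ 178.96*I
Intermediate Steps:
x(K) = -4 + K
h = -1/18 (h = 2/(3*(-4 - 8)) = (2/3)/(-12) = (2/3)*(-1/12) = -1/18 ≈ -0.055556)
sqrt((-7619 + T(h, -49))/(2928 + 23227) - 32028) = sqrt((-7619 + (-1/18 - 49))/(2928 + 23227) - 32028) = sqrt((-7619 - 883/18)/26155 - 32028) = sqrt(-138025/18*1/26155 - 32028) = sqrt(-27605/94158 - 32028) = sqrt(-3015720029/94158) = I*sqrt(31550462943398)/31386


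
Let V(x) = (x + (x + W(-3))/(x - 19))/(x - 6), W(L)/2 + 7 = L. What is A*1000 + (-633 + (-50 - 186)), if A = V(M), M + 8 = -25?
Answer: -24833/507 ≈ -48.980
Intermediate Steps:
W(L) = -14 + 2*L
M = -33 (M = -8 - 25 = -33)
V(x) = (x + (-20 + x)/(-19 + x))/(-6 + x) (V(x) = (x + (x + (-14 + 2*(-3)))/(x - 19))/(x - 6) = (x + (x + (-14 - 6))/(-19 + x))/(-6 + x) = (x + (x - 20)/(-19 + x))/(-6 + x) = (x + (-20 + x)/(-19 + x))/(-6 + x))
A = 1663/2028 (A = (-20 + (-33)**2 - 18*(-33))/(114 + (-33)**2 - 25*(-33)) = (-20 + 1089 + 594)/(114 + 1089 + 825) = 1663/2028 ≈ 0.82002)
A*1000 + (-633 + (-50 - 186)) = (1663/2028)*1000 + (-633 + (-50 - 186)) = 415750/507 + (-633 - 236) = 415750/507 - 869 = -24833/507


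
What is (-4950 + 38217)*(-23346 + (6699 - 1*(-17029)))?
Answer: 12707994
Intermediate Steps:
(-4950 + 38217)*(-23346 + (6699 - 1*(-17029))) = 33267*(-23346 + (6699 + 17029)) = 33267*(-23346 + 23728) = 33267*382 = 12707994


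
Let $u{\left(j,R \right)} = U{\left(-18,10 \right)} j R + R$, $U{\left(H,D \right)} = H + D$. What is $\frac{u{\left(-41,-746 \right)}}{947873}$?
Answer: $- \frac{245434}{947873} \approx -0.25893$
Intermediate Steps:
$U{\left(H,D \right)} = D + H$
$u{\left(j,R \right)} = R - 8 R j$ ($u{\left(j,R \right)} = \left(10 - 18\right) j R + R = - 8 j R + R = - 8 R j + R = R - 8 R j$)
$\frac{u{\left(-41,-746 \right)}}{947873} = \frac{\left(-746\right) \left(1 - -328\right)}{947873} = - 746 \left(1 + 328\right) \frac{1}{947873} = \left(-746\right) 329 \cdot \frac{1}{947873} = \left(-245434\right) \frac{1}{947873} = - \frac{245434}{947873}$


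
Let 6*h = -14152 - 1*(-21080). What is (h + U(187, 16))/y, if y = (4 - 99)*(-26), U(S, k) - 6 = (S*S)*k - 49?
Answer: 1681847/7410 ≈ 226.97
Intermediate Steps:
U(S, k) = -43 + k*S² (U(S, k) = 6 + ((S*S)*k - 49) = 6 + (S²*k - 49) = 6 + (k*S² - 49) = 6 + (-49 + k*S²) = -43 + k*S²)
h = 3464/3 (h = (-14152 - 1*(-21080))/6 = (-14152 + 21080)/6 = (⅙)*6928 = 3464/3 ≈ 1154.7)
y = 2470 (y = -95*(-26) = 2470)
(h + U(187, 16))/y = (3464/3 + (-43 + 16*187²))/2470 = (3464/3 + (-43 + 16*34969))*(1/2470) = (3464/3 + (-43 + 559504))*(1/2470) = (3464/3 + 559461)*(1/2470) = (1681847/3)*(1/2470) = 1681847/7410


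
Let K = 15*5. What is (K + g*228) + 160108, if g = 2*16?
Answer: 167479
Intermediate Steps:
g = 32
K = 75
(K + g*228) + 160108 = (75 + 32*228) + 160108 = (75 + 7296) + 160108 = 7371 + 160108 = 167479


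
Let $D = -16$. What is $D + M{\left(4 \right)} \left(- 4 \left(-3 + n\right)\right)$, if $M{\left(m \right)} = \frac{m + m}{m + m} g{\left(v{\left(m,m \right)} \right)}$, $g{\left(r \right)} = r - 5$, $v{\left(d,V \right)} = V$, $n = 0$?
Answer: $-28$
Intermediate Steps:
$g{\left(r \right)} = -5 + r$ ($g{\left(r \right)} = r - 5 = -5 + r$)
$M{\left(m \right)} = -5 + m$ ($M{\left(m \right)} = \frac{m + m}{m + m} \left(-5 + m\right) = \frac{2 m}{2 m} \left(-5 + m\right) = 2 m \frac{1}{2 m} \left(-5 + m\right) = 1 \left(-5 + m\right) = -5 + m$)
$D + M{\left(4 \right)} \left(- 4 \left(-3 + n\right)\right) = -16 + \left(-5 + 4\right) \left(- 4 \left(-3 + 0\right)\right) = -16 - \left(-4\right) \left(-3\right) = -16 - 12 = -28$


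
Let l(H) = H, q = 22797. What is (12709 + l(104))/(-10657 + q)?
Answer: 12813/12140 ≈ 1.0554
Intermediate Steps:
(12709 + l(104))/(-10657 + q) = (12709 + 104)/(-10657 + 22797) = 12813/12140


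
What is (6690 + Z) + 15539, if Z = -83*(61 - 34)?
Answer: 19988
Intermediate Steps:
Z = -2241 (Z = -83*27 = -2241)
(6690 + Z) + 15539 = (6690 - 2241) + 15539 = 4449 + 15539 = 19988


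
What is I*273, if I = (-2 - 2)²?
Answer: 4368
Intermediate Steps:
I = 16 (I = (-4)² = 16)
I*273 = 16*273 = 4368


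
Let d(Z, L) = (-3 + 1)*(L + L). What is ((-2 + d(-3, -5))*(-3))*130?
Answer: -7020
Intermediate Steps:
d(Z, L) = -4*L
((-2 + d(-3, -5))*(-3))*130 = ((-2 - 4*(-5))*(-3))*130 = ((-2 + 20)*(-3))*130 = (18*(-3))*130 = -54*130 = -7020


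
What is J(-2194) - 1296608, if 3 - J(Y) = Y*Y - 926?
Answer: -6109315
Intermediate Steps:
J(Y) = 929 - Y**2 (J(Y) = 3 - (Y*Y - 926) = 3 - (Y**2 - 926) = 3 - (-926 + Y**2) = 3 + (926 - Y**2) = 929 - Y**2)
J(-2194) - 1296608 = (929 - 1*(-2194)**2) - 1296608 = (929 - 1*4813636) - 1296608 = (929 - 4813636) - 1296608 = -4812707 - 1296608 = -6109315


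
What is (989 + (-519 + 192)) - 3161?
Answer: -2499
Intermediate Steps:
(989 + (-519 + 192)) - 3161 = (989 - 327) - 3161 = 662 - 3161 = -2499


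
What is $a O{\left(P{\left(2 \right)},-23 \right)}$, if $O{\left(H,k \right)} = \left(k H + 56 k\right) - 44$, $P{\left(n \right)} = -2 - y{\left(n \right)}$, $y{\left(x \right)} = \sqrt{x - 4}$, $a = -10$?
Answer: $12860 - 230 i \sqrt{2} \approx 12860.0 - 325.27 i$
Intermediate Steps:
$y{\left(x \right)} = \sqrt{-4 + x}$
$P{\left(n \right)} = -2 - \sqrt{-4 + n}$
$O{\left(H,k \right)} = -44 + 56 k + H k$ ($O{\left(H,k \right)} = \left(H k + 56 k\right) - 44 = \left(56 k + H k\right) - 44 = -44 + 56 k + H k$)
$a O{\left(P{\left(2 \right)},-23 \right)} = - 10 \left(-44 + 56 \left(-23\right) + \left(-2 - \sqrt{-4 + 2}\right) \left(-23\right)\right) = - 10 \left(-44 - 1288 + \left(-2 - \sqrt{-2}\right) \left(-23\right)\right) = - 10 \left(-44 - 1288 + \left(-2 - i \sqrt{2}\right) \left(-23\right)\right) = - 10 \left(-44 - 1288 + \left(46 + 23 i \sqrt{2}\right)\right) = - 10 \left(-1286 + 23 i \sqrt{2}\right) = 12860 - 230 i \sqrt{2}$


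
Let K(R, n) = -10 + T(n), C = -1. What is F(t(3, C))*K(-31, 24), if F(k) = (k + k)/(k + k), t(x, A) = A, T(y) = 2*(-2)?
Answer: -14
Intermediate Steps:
T(y) = -4
K(R, n) = -14 (K(R, n) = -10 - 4 = -14)
F(k) = 1 (F(k) = (2*k)/((2*k)) = (2*k)*(1/(2*k)) = 1)
F(t(3, C))*K(-31, 24) = 1*(-14) = -14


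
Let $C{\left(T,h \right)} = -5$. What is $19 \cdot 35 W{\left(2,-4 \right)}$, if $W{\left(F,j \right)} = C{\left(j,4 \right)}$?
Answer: $-3325$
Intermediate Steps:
$W{\left(F,j \right)} = -5$
$19 \cdot 35 W{\left(2,-4 \right)} = 19 \cdot 35 \left(-5\right) = 665 \left(-5\right) = -3325$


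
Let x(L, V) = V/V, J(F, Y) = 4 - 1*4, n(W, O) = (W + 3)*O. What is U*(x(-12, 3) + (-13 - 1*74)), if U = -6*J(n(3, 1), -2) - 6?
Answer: 516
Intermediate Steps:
n(W, O) = O*(3 + W) (n(W, O) = (3 + W)*O = O*(3 + W))
J(F, Y) = 0 (J(F, Y) = 4 - 4 = 0)
x(L, V) = 1
U = -6 (U = -6*0 - 6 = 0 - 6 = -6)
U*(x(-12, 3) + (-13 - 1*74)) = -6*(1 + (-13 - 1*74)) = -6*(1 + (-13 - 74)) = -6*(1 - 87) = -6*(-86) = 516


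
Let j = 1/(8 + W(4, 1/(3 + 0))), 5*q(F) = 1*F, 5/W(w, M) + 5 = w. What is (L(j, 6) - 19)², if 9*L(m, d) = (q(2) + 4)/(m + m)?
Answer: 75076/225 ≈ 333.67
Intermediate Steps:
W(w, M) = 5/(-5 + w)
q(F) = F/5 (q(F) = (1*F)/5 = F/5)
j = ⅓ (j = 1/(8 + 5/(-5 + 4)) = 1/(8 + 5/(-1)) = 1/(8 + 5*(-1)) = 1/(8 - 5) = 1/3 = ⅓ ≈ 0.33333)
L(m, d) = 11/(45*m) (L(m, d) = (((⅕)*2 + 4)/(m + m))/9 = ((⅖ + 4)/((2*m)))/9 = (22*(1/(2*m))/5)/9 = (11/(5*m))/9 = 11/(45*m))
(L(j, 6) - 19)² = (11/(45*(⅓)) - 19)² = ((11/45)*3 - 19)² = (11/15 - 19)² = (-274/15)² = 75076/225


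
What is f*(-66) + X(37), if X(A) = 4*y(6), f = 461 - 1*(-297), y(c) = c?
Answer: -50004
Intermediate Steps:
f = 758 (f = 461 + 297 = 758)
X(A) = 24 (X(A) = 4*6 = 24)
f*(-66) + X(37) = 758*(-66) + 24 = -50028 + 24 = -50004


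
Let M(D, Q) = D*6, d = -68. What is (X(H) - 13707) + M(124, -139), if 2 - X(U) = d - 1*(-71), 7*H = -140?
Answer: -12964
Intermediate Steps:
H = -20 (H = (1/7)*(-140) = -20)
X(U) = -1 (X(U) = 2 - (-68 - 1*(-71)) = 2 - (-68 + 71) = 2 - 1*3 = 2 - 3 = -1)
M(D, Q) = 6*D
(X(H) - 13707) + M(124, -139) = (-1 - 13707) + 6*124 = -13708 + 744 = -12964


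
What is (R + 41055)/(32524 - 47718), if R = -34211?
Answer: -3422/7597 ≈ -0.45044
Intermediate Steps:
(R + 41055)/(32524 - 47718) = (-34211 + 41055)/(32524 - 47718) = 6844/(-15194) = 6844*(-1/15194) = -3422/7597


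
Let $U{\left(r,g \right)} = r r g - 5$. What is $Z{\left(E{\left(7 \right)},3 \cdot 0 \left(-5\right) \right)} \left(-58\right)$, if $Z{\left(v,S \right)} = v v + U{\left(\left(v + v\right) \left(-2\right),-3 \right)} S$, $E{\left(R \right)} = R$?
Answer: $-2842$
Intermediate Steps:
$U{\left(r,g \right)} = -5 + g r^{2}$ ($U{\left(r,g \right)} = r^{2} g - 5 = g r^{2} - 5 = -5 + g r^{2}$)
$Z{\left(v,S \right)} = v^{2} + S \left(-5 - 48 v^{2}\right)$ ($Z{\left(v,S \right)} = v v + \left(-5 - 3 \left(\left(v + v\right) \left(-2\right)\right)^{2}\right) S = v^{2} + \left(-5 - 3 \left(2 v \left(-2\right)\right)^{2}\right) S = v^{2} + \left(-5 - 3 \left(- 4 v\right)^{2}\right) S = v^{2} + \left(-5 - 3 \cdot 16 v^{2}\right) S = v^{2} + \left(-5 - 48 v^{2}\right) S = v^{2} + S \left(-5 - 48 v^{2}\right)$)
$Z{\left(E{\left(7 \right)},3 \cdot 0 \left(-5\right) \right)} \left(-58\right) = \left(7^{2} - 3 \cdot 0 \left(-5\right) \left(5 + 48 \cdot 7^{2}\right)\right) \left(-58\right) = \left(49 - 0 \left(-5\right) \left(5 + 48 \cdot 49\right)\right) \left(-58\right) = \left(49 - 0 \left(5 + 2352\right)\right) \left(-58\right) = \left(49 - 0 \cdot 2357\right) \left(-58\right) = \left(49 + 0\right) \left(-58\right) = 49 \left(-58\right) = -2842$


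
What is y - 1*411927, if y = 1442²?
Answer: 1667437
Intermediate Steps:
y = 2079364
y - 1*411927 = 2079364 - 1*411927 = 2079364 - 411927 = 1667437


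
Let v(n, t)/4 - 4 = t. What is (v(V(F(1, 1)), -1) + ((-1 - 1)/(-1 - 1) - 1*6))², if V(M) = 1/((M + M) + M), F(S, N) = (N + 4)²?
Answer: 49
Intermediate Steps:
F(S, N) = (4 + N)²
V(M) = 1/(3*M) (V(M) = 1/(2*M + M) = 1/(3*M))
v(n, t) = 16 + 4*t
(v(V(F(1, 1)), -1) + ((-1 - 1)/(-1 - 1) - 1*6))² = ((16 + 4*(-1)) + ((-1 - 1)/(-1 - 1) - 1*6))² = ((16 - 4) + (-2/(-2) - 6))² = (12 + (-2*(-½) - 6))² = (12 + (1 - 6))² = (12 - 5)² = 7² = 49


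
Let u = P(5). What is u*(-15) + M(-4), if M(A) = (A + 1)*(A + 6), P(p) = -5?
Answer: 69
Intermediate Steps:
u = -5
M(A) = (1 + A)*(6 + A)
u*(-15) + M(-4) = -5*(-15) + (6 + (-4)² + 7*(-4)) = 75 + (6 + 16 - 28) = 75 - 6 = 69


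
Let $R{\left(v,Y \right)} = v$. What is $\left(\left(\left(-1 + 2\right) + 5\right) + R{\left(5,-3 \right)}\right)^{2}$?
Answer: $121$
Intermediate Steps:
$\left(\left(\left(-1 + 2\right) + 5\right) + R{\left(5,-3 \right)}\right)^{2} = \left(\left(\left(-1 + 2\right) + 5\right) + 5\right)^{2} = \left(\left(1 + 5\right) + 5\right)^{2} = \left(6 + 5\right)^{2} = 11^{2} = 121$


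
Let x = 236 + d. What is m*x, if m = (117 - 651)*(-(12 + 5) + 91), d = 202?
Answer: -17308008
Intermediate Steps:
m = -39516 (m = -534*(-1*17 + 91) = -534*(-17 + 91) = -534*74 = -39516)
x = 438 (x = 236 + 202 = 438)
m*x = -39516*438 = -17308008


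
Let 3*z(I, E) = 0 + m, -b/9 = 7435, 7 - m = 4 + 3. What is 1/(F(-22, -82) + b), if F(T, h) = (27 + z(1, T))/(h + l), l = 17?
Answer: -65/4349502 ≈ -1.4944e-5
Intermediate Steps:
m = 0 (m = 7 - (4 + 3) = 7 - 1*7 = 7 - 7 = 0)
b = -66915 (b = -9*7435 = -66915)
z(I, E) = 0 (z(I, E) = (0 + 0)/3 = (⅓)*0 = 0)
F(T, h) = 27/(17 + h) (F(T, h) = (27 + 0)/(h + 17) = 27/(17 + h))
1/(F(-22, -82) + b) = 1/(27/(17 - 82) - 66915) = 1/(27/(-65) - 66915) = 1/(27*(-1/65) - 66915) = 1/(-27/65 - 66915) = 1/(-4349502/65) = -65/4349502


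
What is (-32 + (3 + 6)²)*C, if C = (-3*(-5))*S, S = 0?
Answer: 0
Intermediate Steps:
C = 0 (C = -3*(-5)*0 = 15*0 = 0)
(-32 + (3 + 6)²)*C = (-32 + (3 + 6)²)*0 = (-32 + 9²)*0 = (-32 + 81)*0 = 49*0 = 0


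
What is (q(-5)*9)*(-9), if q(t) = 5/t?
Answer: 81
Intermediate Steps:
(q(-5)*9)*(-9) = ((5/(-5))*9)*(-9) = ((5*(-⅕))*9)*(-9) = -1*9*(-9) = -9*(-9) = 81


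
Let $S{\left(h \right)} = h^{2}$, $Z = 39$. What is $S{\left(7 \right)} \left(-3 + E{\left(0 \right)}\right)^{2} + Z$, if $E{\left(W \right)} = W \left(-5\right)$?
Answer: $480$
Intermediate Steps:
$E{\left(W \right)} = - 5 W$
$S{\left(7 \right)} \left(-3 + E{\left(0 \right)}\right)^{2} + Z = 7^{2} \left(-3 - 0\right)^{2} + 39 = 49 \left(-3 + 0\right)^{2} + 39 = 49 \left(-3\right)^{2} + 39 = 49 \cdot 9 + 39 = 441 + 39 = 480$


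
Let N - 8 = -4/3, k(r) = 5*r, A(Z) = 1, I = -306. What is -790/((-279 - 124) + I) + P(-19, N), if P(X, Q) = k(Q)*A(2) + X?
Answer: 32857/2127 ≈ 15.448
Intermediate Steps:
N = 20/3 (N = 8 - 4/3 = 20/3 ≈ 6.6667)
P(X, Q) = X + 5*Q (P(X, Q) = (5*Q)*1 + X = 5*Q + X = X + 5*Q)
-790/((-279 - 124) + I) + P(-19, N) = -790/((-279 - 124) - 306) + (-19 + 5*(20/3)) = -790/(-403 - 306) + (-19 + 100/3) = -790/(-709) + 43/3 = -1/709*(-790) + 43/3 = 790/709 + 43/3 = 32857/2127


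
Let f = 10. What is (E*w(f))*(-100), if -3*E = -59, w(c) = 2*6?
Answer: -23600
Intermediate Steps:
w(c) = 12
E = 59/3 (E = -⅓*(-59) = 59/3 ≈ 19.667)
(E*w(f))*(-100) = ((59/3)*12)*(-100) = 236*(-100) = -23600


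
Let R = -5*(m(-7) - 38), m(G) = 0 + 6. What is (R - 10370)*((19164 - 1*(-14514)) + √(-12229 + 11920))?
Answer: -343852380 - 10210*I*√309 ≈ -3.4385e+8 - 1.7948e+5*I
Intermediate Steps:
m(G) = 6
R = 160 (R = -5*(6 - 38) = -5*(-32) = 160)
(R - 10370)*((19164 - 1*(-14514)) + √(-12229 + 11920)) = (160 - 10370)*((19164 - 1*(-14514)) + √(-12229 + 11920)) = -10210*((19164 + 14514) + √(-309)) = -10210*(33678 + I*√309) = -343852380 - 10210*I*√309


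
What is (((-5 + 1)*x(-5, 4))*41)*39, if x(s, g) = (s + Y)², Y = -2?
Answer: -313404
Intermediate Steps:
x(s, g) = (-2 + s)² (x(s, g) = (s - 2)² = (-2 + s)²)
(((-5 + 1)*x(-5, 4))*41)*39 = (((-5 + 1)*(-2 - 5)²)*41)*39 = (-4*(-7)²*41)*39 = (-4*49*41)*39 = -196*41*39 = -8036*39 = -313404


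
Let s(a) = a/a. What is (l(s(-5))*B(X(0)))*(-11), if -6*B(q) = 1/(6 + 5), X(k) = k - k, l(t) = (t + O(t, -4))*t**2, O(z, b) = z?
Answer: 1/3 ≈ 0.33333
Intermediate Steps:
s(a) = 1
l(t) = 2*t**3 (l(t) = (t + t)*t**2 = (2*t)*t**2 = 2*t**3)
X(k) = 0
B(q) = -1/66 (B(q) = -1/(6*(6 + 5)) = -1/6/11 = -1/6*1/11 = -1/66)
(l(s(-5))*B(X(0)))*(-11) = ((2*1**3)*(-1/66))*(-11) = ((2*1)*(-1/66))*(-11) = (2*(-1/66))*(-11) = -1/33*(-11) = 1/3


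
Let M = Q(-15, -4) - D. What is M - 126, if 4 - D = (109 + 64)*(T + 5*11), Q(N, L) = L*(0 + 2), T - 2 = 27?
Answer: 14394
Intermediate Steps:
T = 29 (T = 2 + 27 = 29)
Q(N, L) = 2*L (Q(N, L) = L*2 = 2*L)
D = -14528 (D = 4 - (109 + 64)*(29 + 5*11) = 4 - 173*(29 + 55) = 4 - 173*84 = 4 - 1*14532 = 4 - 14532 = -14528)
M = 14520 (M = 2*(-4) - 1*(-14528) = -8 + 14528 = 14520)
M - 126 = 14520 - 126 = 14394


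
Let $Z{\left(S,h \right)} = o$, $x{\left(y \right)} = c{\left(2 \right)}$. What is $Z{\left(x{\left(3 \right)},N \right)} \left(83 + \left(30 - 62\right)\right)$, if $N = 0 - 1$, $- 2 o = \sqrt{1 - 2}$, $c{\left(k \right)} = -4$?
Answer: $- \frac{51 i}{2} \approx - 25.5 i$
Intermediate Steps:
$x{\left(y \right)} = -4$
$o = - \frac{i}{2}$ ($o = - \frac{\sqrt{1 - 2}}{2} = - \frac{\sqrt{-1}}{2} = - \frac{i}{2} \approx - 0.5 i$)
$N = -1$
$Z{\left(S,h \right)} = - \frac{i}{2}$
$Z{\left(x{\left(3 \right)},N \right)} \left(83 + \left(30 - 62\right)\right) = - \frac{i}{2} \left(83 + \left(30 - 62\right)\right) = - \frac{i}{2} \left(83 - 32\right) = - \frac{i}{2} \cdot 51 = - \frac{51 i}{2}$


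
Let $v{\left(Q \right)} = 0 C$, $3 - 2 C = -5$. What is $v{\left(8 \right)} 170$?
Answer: $0$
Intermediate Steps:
$C = 4$ ($C = \frac{3}{2} - - \frac{5}{2} = \frac{3}{2} + \frac{5}{2} = 4$)
$v{\left(Q \right)} = 0$ ($v{\left(Q \right)} = 0 \cdot 4 = 0$)
$v{\left(8 \right)} 170 = 0 \cdot 170 = 0$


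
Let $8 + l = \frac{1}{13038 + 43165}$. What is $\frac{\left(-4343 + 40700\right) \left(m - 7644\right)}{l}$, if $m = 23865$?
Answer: $- \frac{33145544852091}{449623} \approx -7.3719 \cdot 10^{7}$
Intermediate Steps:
$l = - \frac{449623}{56203}$ ($l = -8 + \frac{1}{13038 + 43165} = -8 + \frac{1}{56203} = - \frac{449623}{56203} \approx -8.0$)
$\frac{\left(-4343 + 40700\right) \left(m - 7644\right)}{l} = \frac{\left(-4343 + 40700\right) \left(23865 - 7644\right)}{- \frac{449623}{56203}} = 36357 \cdot 16221 \left(- \frac{56203}{449623}\right) = 589746897 \left(- \frac{56203}{449623}\right) = - \frac{33145544852091}{449623}$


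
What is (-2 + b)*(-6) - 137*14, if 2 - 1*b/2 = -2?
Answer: -1954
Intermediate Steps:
b = 8 (b = 4 - 2*(-2) = 4 + 4 = 8)
(-2 + b)*(-6) - 137*14 = (-2 + 8)*(-6) - 137*14 = 6*(-6) - 1918 = -36 - 1918 = -1954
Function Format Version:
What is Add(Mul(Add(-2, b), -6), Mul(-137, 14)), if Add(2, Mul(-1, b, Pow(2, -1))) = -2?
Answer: -1954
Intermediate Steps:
b = 8 (b = Add(4, Mul(-2, -2)) = Add(4, 4) = 8)
Add(Mul(Add(-2, b), -6), Mul(-137, 14)) = Add(Mul(Add(-2, 8), -6), Mul(-137, 14)) = Add(Mul(6, -6), -1918) = Add(-36, -1918) = -1954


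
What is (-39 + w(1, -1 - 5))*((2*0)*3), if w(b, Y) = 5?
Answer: 0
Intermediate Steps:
(-39 + w(1, -1 - 5))*((2*0)*3) = (-39 + 5)*((2*0)*3) = -0*3 = -34*0 = 0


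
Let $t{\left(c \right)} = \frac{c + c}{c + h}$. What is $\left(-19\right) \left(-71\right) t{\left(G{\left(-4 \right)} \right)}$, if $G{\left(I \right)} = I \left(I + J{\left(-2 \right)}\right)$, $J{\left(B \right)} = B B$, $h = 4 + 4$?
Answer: $0$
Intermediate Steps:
$h = 8$
$J{\left(B \right)} = B^{2}$
$G{\left(I \right)} = I \left(4 + I\right)$ ($G{\left(I \right)} = I \left(I + \left(-2\right)^{2}\right) = I \left(I + 4\right) = I \left(4 + I\right)$)
$t{\left(c \right)} = \frac{2 c}{8 + c}$ ($t{\left(c \right)} = \frac{c + c}{c + 8} = \frac{2 c}{8 + c}$)
$\left(-19\right) \left(-71\right) t{\left(G{\left(-4 \right)} \right)} = \left(-19\right) \left(-71\right) \frac{2 \left(- 4 \left(4 - 4\right)\right)}{8 - 4 \left(4 - 4\right)} = 1349 \frac{2 \left(\left(-4\right) 0\right)}{8 - 0} = 1349 \cdot 2 \cdot 0 \frac{1}{8 + 0} = 1349 \cdot 2 \cdot 0 \cdot \frac{1}{8} = 1349 \cdot 0 = 0$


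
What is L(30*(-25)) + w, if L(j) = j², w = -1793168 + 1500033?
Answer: 269365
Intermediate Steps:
w = -293135
L(30*(-25)) + w = (30*(-25))² - 293135 = (-750)² - 293135 = 562500 - 293135 = 269365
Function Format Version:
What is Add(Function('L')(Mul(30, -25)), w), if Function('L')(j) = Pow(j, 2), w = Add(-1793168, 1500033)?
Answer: 269365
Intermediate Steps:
w = -293135
Add(Function('L')(Mul(30, -25)), w) = Add(Pow(Mul(30, -25), 2), -293135) = Add(Pow(-750, 2), -293135) = Add(562500, -293135) = 269365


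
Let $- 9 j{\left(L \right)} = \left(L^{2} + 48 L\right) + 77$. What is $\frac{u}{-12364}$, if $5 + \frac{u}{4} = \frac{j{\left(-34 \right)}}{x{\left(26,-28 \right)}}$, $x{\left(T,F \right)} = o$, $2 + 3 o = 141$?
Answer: $\frac{2}{1529} \approx 0.001308$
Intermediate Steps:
$o = \frac{139}{3}$ ($o = - \frac{2}{3} + \frac{1}{3} \cdot 141 = - \frac{2}{3} + 47 = \frac{139}{3} \approx 46.333$)
$j{\left(L \right)} = - \frac{77}{9} - \frac{16 L}{3} - \frac{L^{2}}{9}$ ($j{\left(L \right)} = - \frac{\left(L^{2} + 48 L\right) + 77}{9} = - \frac{77 + L^{2} + 48 L}{9} = - \frac{77}{9} - \frac{16 L}{3} - \frac{L^{2}}{9}$)
$x{\left(T,F \right)} = \frac{139}{3}$
$u = - \frac{2248}{139}$ ($u = -20 + 4 \frac{- \frac{77}{9} - - \frac{544}{3} - \frac{\left(-34\right)^{2}}{9}}{\frac{139}{3}} = -20 + 4 \left(- \frac{77}{9} + \frac{544}{3} - \frac{1156}{9}\right) \frac{3}{139} = -20 + 4 \cdot \frac{133}{3} \cdot \frac{3}{139} = -20 + 4 \cdot \frac{133}{139} = -20 + \frac{532}{139} = - \frac{2248}{139} \approx -16.173$)
$\frac{u}{-12364} = - \frac{2248}{139 \left(-12364\right)} = \left(- \frac{2248}{139}\right) \left(- \frac{1}{12364}\right) = \frac{2}{1529}$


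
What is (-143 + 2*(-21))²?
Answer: 34225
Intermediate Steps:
(-143 + 2*(-21))² = (-143 - 42)² = (-185)² = 34225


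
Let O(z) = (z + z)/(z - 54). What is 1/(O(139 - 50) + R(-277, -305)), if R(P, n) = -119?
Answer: -35/3987 ≈ -0.0087785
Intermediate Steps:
O(z) = 2*z/(-54 + z) (O(z) = (2*z)/(-54 + z) = 2*z/(-54 + z))
1/(O(139 - 50) + R(-277, -305)) = 1/(2*(139 - 50)/(-54 + (139 - 50)) - 119) = 1/(2*89/(-54 + 89) - 119) = 1/(2*89/35 - 119) = 1/(2*89*(1/35) - 119) = 1/(178/35 - 119) = 1/(-3987/35) = -35/3987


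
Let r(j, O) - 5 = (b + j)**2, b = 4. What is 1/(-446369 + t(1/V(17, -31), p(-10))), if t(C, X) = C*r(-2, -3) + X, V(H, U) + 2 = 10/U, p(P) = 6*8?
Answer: -8/3570599 ≈ -2.2405e-6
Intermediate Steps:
r(j, O) = 5 + (4 + j)**2
p(P) = 48
V(H, U) = -2 + 10/U
t(C, X) = X + 9*C (t(C, X) = C*(5 + (4 - 2)**2) + X = C*(5 + 2**2) + X = C*(5 + 4) + X = C*9 + X = 9*C + X = X + 9*C)
1/(-446369 + t(1/V(17, -31), p(-10))) = 1/(-446369 + (48 + 9/(-2 + 10/(-31)))) = 1/(-446369 + (48 + 9/(-2 + 10*(-1/31)))) = 1/(-446369 + (48 + 9/(-2 - 10/31))) = 1/(-446369 + (48 + 9/(-72/31))) = 1/(-446369 + (48 + 9*(-31/72))) = 1/(-446369 + (48 - 31/8)) = 1/(-446369 + 353/8) = 1/(-3570599/8) = -8/3570599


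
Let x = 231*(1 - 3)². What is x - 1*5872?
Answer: -4948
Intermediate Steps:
x = 924 (x = 231*(-2)² = 231*4 = 924)
x - 1*5872 = 924 - 1*5872 = 924 - 5872 = -4948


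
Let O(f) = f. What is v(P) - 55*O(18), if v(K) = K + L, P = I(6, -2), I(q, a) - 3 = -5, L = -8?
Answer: -1000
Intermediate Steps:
I(q, a) = -2 (I(q, a) = 3 - 5 = -2)
P = -2
v(K) = -8 + K (v(K) = K - 8 = -8 + K)
v(P) - 55*O(18) = (-8 - 2) - 55*18 = -10 - 990 = -1000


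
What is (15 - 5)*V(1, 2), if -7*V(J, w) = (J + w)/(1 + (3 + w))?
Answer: -5/7 ≈ -0.71429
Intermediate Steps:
V(J, w) = -(J + w)/(7*(4 + w)) (V(J, w) = -(J + w)/(7*(1 + (3 + w))) = -(J + w)/(7*(4 + w)))
(15 - 5)*V(1, 2) = (15 - 5)*((-1*1 - 1*2)/(7*(4 + 2))) = 10*((1/7)*(-1 - 2)/6) = 10*((1/7)*(1/6)*(-3)) = 10*(-1/14) = -5/7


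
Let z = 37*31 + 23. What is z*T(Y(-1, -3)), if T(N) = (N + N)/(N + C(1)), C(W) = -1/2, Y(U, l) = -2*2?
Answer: 2080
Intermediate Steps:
Y(U, l) = -4
C(W) = -1/2 (C(W) = -1*1/2 = -1/2)
z = 1170 (z = 1147 + 23 = 1170)
T(N) = 2*N/(-1/2 + N) (T(N) = (N + N)/(N - 1/2) = (2*N)/(-1/2 + N) = 2*N/(-1/2 + N))
z*T(Y(-1, -3)) = 1170*(4*(-4)/(-1 + 2*(-4))) = 1170*(4*(-4)/(-1 - 8)) = 1170*(4*(-4)/(-9)) = 1170*(4*(-4)*(-1/9)) = 1170*(16/9) = 2080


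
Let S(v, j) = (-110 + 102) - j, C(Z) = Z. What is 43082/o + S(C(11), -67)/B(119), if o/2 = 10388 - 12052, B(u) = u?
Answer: -189631/15232 ≈ -12.450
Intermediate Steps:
S(v, j) = -8 - j
o = -3328 (o = 2*(10388 - 12052) = 2*(-1664) = -3328)
43082/o + S(C(11), -67)/B(119) = 43082/(-3328) + (-8 - 1*(-67))/119 = 43082*(-1/3328) + (-8 + 67)*(1/119) = -1657/128 + 59*(1/119) = -1657/128 + 59/119 = -189631/15232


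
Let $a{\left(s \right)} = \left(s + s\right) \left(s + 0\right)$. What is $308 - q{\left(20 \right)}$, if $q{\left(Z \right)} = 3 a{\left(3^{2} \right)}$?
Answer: $-178$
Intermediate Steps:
$a{\left(s \right)} = 2 s^{2}$ ($a{\left(s \right)} = 2 s s = 2 s^{2}$)
$q{\left(Z \right)} = 486$ ($q{\left(Z \right)} = 3 \cdot 2 \left(3^{2}\right)^{2} = 3 \cdot 2 \cdot 9^{2} = 3 \cdot 2 \cdot 81 = 3 \cdot 162 = 486$)
$308 - q{\left(20 \right)} = 308 - 486 = -178$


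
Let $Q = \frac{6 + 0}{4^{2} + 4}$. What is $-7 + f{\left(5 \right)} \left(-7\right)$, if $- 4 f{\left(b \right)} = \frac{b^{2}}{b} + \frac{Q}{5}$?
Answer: $\frac{371}{200} \approx 1.855$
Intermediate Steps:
$Q = \frac{3}{10}$ ($Q = \frac{6}{16 + 4} = \frac{6}{20} = 6 \cdot \frac{1}{20} = \frac{3}{10} \approx 0.3$)
$f{\left(b \right)} = - \frac{3}{200} - \frac{b}{4}$ ($f{\left(b \right)} = - \frac{\frac{b^{2}}{b} + \frac{3}{10 \cdot 5}}{4} = - \frac{b + \frac{3}{10} \cdot \frac{1}{5}}{4} = - \frac{b + \frac{3}{50}}{4} = - \frac{\frac{3}{50} + b}{4} = - \frac{3}{200} - \frac{b}{4}$)
$-7 + f{\left(5 \right)} \left(-7\right) = -7 + \left(- \frac{3}{200} - \frac{5}{4}\right) \left(-7\right) = -7 - - \frac{1771}{200} = -7 + \frac{1771}{200} = \frac{371}{200}$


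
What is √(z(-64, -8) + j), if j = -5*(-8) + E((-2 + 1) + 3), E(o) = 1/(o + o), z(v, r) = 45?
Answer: √341/2 ≈ 9.2331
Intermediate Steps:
E(o) = 1/(2*o)
j = 161/4 (j = -5*(-8) + 1/(2*((-2 + 1) + 3)) = 40 + 1/(2*(-1 + 3)) = 40 + (½)/2 = 40 + (½)*(½) = 40 + ¼ = 161/4 ≈ 40.250)
√(z(-64, -8) + j) = √(45 + 161/4) = √(341/4) = √341/2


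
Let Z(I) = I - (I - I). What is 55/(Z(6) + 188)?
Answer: 55/194 ≈ 0.28350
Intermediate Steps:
Z(I) = I (Z(I) = I - 1*0 = I + 0 = I)
55/(Z(6) + 188) = 55/(6 + 188) = 55/194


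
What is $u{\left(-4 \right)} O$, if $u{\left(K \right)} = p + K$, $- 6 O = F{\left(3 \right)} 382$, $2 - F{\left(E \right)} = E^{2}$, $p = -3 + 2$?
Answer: $- \frac{6685}{3} \approx -2228.3$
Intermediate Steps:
$p = -1$
$F{\left(E \right)} = 2 - E^{2}$
$O = \frac{1337}{3}$ ($O = - \frac{\left(2 - 3^{2}\right) 382}{6} = - \frac{\left(2 - 9\right) 382}{6} = - \frac{\left(-7\right) 382}{6} = \left(- \frac{1}{6}\right) \left(-2674\right) = \frac{1337}{3} \approx 445.67$)
$u{\left(K \right)} = -1 + K$
$u{\left(-4 \right)} O = \left(-1 - 4\right) \frac{1337}{3} = \left(-5\right) \frac{1337}{3} = - \frac{6685}{3}$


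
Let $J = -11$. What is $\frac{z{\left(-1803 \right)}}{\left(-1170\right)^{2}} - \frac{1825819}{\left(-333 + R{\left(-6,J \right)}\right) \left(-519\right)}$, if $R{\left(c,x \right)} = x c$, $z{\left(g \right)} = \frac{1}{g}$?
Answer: $- \frac{500705847045097}{38001746799900} \approx -13.176$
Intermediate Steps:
$R{\left(c,x \right)} = c x$
$\frac{z{\left(-1803 \right)}}{\left(-1170\right)^{2}} - \frac{1825819}{\left(-333 + R{\left(-6,J \right)}\right) \left(-519\right)} = \frac{1}{\left(-1803\right) \left(-1170\right)^{2}} - \frac{1825819}{\left(-333 - -66\right) \left(-519\right)} = - \frac{1}{1803 \cdot 1368900} - \frac{1825819}{\left(-333 + 66\right) \left(-519\right)} = \left(- \frac{1}{1803}\right) \frac{1}{1368900} - \frac{1825819}{\left(-267\right) \left(-519\right)} = - \frac{1}{2468126700} - \frac{1825819}{138573} = - \frac{500705847045097}{38001746799900}$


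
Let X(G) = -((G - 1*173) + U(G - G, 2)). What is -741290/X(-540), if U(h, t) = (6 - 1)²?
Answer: -370645/344 ≈ -1077.5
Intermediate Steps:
U(h, t) = 25 (U(h, t) = 5² = 25)
X(G) = 148 - G (X(G) = -((G - 1*173) + 25) = -((G - 173) + 25) = -((-173 + G) + 25) = -(-148 + G) = 148 - G)
-741290/X(-540) = -741290/(148 - 1*(-540)) = -741290/(148 + 540) = -741290/688 = -741290*1/688 = -370645/344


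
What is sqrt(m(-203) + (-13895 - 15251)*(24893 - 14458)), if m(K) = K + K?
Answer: 2*I*sqrt(76034729) ≈ 17440.0*I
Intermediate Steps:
m(K) = 2*K
sqrt(m(-203) + (-13895 - 15251)*(24893 - 14458)) = sqrt(2*(-203) + (-13895 - 15251)*(24893 - 14458)) = sqrt(-406 - 29146*10435) = sqrt(-406 - 304138510) = sqrt(-304138916) = 2*I*sqrt(76034729)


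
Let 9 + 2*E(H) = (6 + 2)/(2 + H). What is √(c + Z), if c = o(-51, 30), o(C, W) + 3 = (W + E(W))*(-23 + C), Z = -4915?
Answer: I*√27257/2 ≈ 82.548*I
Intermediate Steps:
E(H) = -9/2 + 4/(2 + H) (E(H) = -9/2 + ((6 + 2)/(2 + H))/2 = -9/2 + (8/(2 + H))/2 = -9/2 + 4/(2 + H))
o(C, W) = -3 + (-23 + C)*(W + (-10 - 9*W)/(2*(2 + W))) (o(C, W) = -3 + (W + (-10 - 9*W)/(2*(2 + W)))*(-23 + C) = -3 + (-23 + C)*(W + (-10 - 9*W)/(2*(2 + W))))
c = -7597/4 (c = (230 + 207*30 - 1*(-51)*(10 + 9*30) + 2*(2 + 30)*(-3 - 23*30 - 51*30))/(2*(2 + 30)) = (½)*(230 + 6210 - 1*(-51)*(10 + 270) + 2*32*(-3 - 690 - 1530))/32 = (½)*(1/32)*(230 + 6210 - 1*(-51)*280 + 2*32*(-2223)) = (½)*(1/32)*(230 + 6210 + 14280 - 142272) = (½)*(1/32)*(-121552) = -7597/4 ≈ -1899.3)
√(c + Z) = √(-7597/4 - 4915) = √(-27257/4) = I*√27257/2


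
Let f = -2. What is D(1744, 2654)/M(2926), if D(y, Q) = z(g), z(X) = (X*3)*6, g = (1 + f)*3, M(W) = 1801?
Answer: -54/1801 ≈ -0.029983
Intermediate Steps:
g = -3 (g = (1 - 2)*3 = -1*3 = -3)
z(X) = 18*X (z(X) = (3*X)*6 = 18*X)
D(y, Q) = -54 (D(y, Q) = 18*(-3) = -54)
D(1744, 2654)/M(2926) = -54/1801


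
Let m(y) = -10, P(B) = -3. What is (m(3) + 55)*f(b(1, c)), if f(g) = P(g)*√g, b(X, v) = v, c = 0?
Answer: 0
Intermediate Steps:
f(g) = -3*√g
(m(3) + 55)*f(b(1, c)) = (-10 + 55)*(-3*√0) = 45*(-3*0) = 45*0 = 0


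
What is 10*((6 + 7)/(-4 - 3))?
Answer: -130/7 ≈ -18.571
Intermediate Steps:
10*((6 + 7)/(-4 - 3)) = 10*(13/(-7)) = 10*(13*(-1/7)) = 10*(-13/7) = -130/7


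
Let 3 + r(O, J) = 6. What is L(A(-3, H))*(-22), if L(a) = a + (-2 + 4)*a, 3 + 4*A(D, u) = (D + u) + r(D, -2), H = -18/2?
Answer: 198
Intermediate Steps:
H = -9 (H = -18/2 = -3*3 = -9)
r(O, J) = 3 (r(O, J) = -3 + 6 = 3)
A(D, u) = D/4 + u/4 (A(D, u) = -¾ + ((D + u) + 3)/4 = -¾ + (3 + D + u)/4 = -¾ + (¾ + D/4 + u/4) = D/4 + u/4)
L(a) = 3*a (L(a) = a + 2*a = 3*a)
L(A(-3, H))*(-22) = (3*((¼)*(-3) + (¼)*(-9)))*(-22) = (3*(-¾ - 9/4))*(-22) = (3*(-3))*(-22) = -9*(-22) = 198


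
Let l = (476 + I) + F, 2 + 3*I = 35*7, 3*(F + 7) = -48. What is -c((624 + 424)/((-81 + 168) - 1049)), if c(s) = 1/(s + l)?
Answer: -481/256330 ≈ -0.0018765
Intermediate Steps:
F = -23 (F = -7 + (⅓)*(-48) = -7 - 16 = -23)
I = 81 (I = -⅔ + (35*7)/3 = -⅔ + (⅓)*245 = -⅔ + 245/3 = 81)
l = 534 (l = (476 + 81) - 23 = 557 - 23 = 534)
c(s) = 1/(534 + s) (c(s) = 1/(s + 534) = 1/(534 + s))
-c((624 + 424)/((-81 + 168) - 1049)) = -1/(534 + (624 + 424)/((-81 + 168) - 1049)) = -1/(534 + 1048/(87 - 1049)) = -1/(534 + 1048/(-962)) = -1/(534 + 1048*(-1/962)) = -1/(534 - 524/481) = -1/256330/481 = -1*481/256330 = -481/256330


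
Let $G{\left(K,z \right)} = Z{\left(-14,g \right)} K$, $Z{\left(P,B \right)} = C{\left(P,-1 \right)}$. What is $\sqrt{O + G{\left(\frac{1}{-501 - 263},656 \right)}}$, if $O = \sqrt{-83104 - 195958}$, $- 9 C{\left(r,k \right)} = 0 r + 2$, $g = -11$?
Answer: $\frac{\sqrt{382 + 1313316 i \sqrt{279062}}}{1146} \approx 16.252 + 16.252 i$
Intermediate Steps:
$C{\left(r,k \right)} = - \frac{2}{9}$ ($C{\left(r,k \right)} = - \frac{0 r + 2}{9} = - \frac{0 + 2}{9} = \left(- \frac{1}{9}\right) 2 = - \frac{2}{9}$)
$Z{\left(P,B \right)} = - \frac{2}{9}$
$G{\left(K,z \right)} = - \frac{2 K}{9}$
$O = i \sqrt{279062}$ ($O = \sqrt{-279062} = i \sqrt{279062} \approx 528.26 i$)
$\sqrt{O + G{\left(\frac{1}{-501 - 263},656 \right)}} = \sqrt{i \sqrt{279062} - \frac{2}{9 \left(-501 - 263\right)}} = \sqrt{i \sqrt{279062} - \frac{2}{9 \left(-764\right)}} = \sqrt{i \sqrt{279062} - - \frac{1}{3438}} = \sqrt{i \sqrt{279062} + \frac{1}{3438}} = \sqrt{\frac{1}{3438} + i \sqrt{279062}}$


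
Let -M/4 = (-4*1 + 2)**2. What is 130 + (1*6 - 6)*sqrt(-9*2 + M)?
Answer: 130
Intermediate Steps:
M = -16 (M = -4*(-4*1 + 2)**2 = -4*(-4 + 2)**2 = -4*(-2)**2 = -4*4 = -16)
130 + (1*6 - 6)*sqrt(-9*2 + M) = 130 + (1*6 - 6)*sqrt(-9*2 - 16) = 130 + (6 - 6)*sqrt(-18 - 16) = 130 + 0*sqrt(-34) = 130 + 0*(I*sqrt(34)) = 130 + 0 = 130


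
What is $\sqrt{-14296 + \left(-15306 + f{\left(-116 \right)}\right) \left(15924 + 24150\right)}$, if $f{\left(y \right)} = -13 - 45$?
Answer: $16 i \sqrt{2405122} \approx 24814.0 i$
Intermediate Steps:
$f{\left(y \right)} = -58$
$\sqrt{-14296 + \left(-15306 + f{\left(-116 \right)}\right) \left(15924 + 24150\right)} = \sqrt{-14296 + \left(-15306 - 58\right) \left(15924 + 24150\right)} = \sqrt{-14296 - 615696936} = \sqrt{-615711232} = 16 i \sqrt{2405122}$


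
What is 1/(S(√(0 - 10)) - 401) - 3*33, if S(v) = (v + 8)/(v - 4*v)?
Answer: 3*(-198665*I - 132*√10)/(4*(√10 + 1505*I)) ≈ -99.002 - 5.2355e-6*I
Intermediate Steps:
S(v) = -(8 + v)/(3*v) (S(v) = (8 + v)/((-3*v)) = (8 + v)*(-1/(3*v)) = -(8 + v)/(3*v))
1/(S(√(0 - 10)) - 401) - 3*33 = 1/((-8 - √(0 - 10))/(3*(√(0 - 10))) - 401) - 3*33 = 1/((-8 - √(-10))/(3*(√(-10))) - 401) - 99 = 1/((-8 - I*√10)/(3*((I*√10))) - 401) - 99 = 1/((-I*√10/10)*(-8 - I*√10)/3 - 401) - 99 = 1/(-I*√10*(-8 - I*√10)/30 - 401) - 99 = 1/(-401 - I*√10*(-8 - I*√10)/30) - 99 = -99 + 1/(-401 - I*√10*(-8 - I*√10)/30)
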